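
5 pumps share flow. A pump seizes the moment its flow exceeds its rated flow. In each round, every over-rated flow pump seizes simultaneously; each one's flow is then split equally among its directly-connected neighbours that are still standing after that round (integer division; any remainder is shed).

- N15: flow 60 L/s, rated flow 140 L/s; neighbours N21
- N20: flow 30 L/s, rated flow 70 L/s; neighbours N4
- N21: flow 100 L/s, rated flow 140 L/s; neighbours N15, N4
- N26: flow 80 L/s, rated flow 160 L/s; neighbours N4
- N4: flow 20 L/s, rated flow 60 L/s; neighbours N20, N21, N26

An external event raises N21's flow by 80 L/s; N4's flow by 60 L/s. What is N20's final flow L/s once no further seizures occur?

Round 1 — N21 at 180 > 140; N4 at 80 > 60. N21, N4 seize.
  N21 sheds 180 L/s to N15: 180 each.
    N15: 60+180 = 240 > 140
  N4 sheds 80 L/s to N20, N26: 40 each.
    N20: 30+40 = 70 ≤ 70
    N26: 80+40 = 120 ≤ 160
Round 2 — N15 seizes.
  N15 sheds 240 L/s: no online neighbours, lost.
No further seizures.

70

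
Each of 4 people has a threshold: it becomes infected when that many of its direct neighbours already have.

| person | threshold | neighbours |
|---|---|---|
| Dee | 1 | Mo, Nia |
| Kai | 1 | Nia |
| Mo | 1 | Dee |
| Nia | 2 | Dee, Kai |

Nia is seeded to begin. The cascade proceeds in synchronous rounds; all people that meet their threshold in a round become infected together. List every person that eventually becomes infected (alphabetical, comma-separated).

Round 1 — Nia becomes infected (initial).
Round 2 — checking thresholds:
  Dee: 1 of 2 neighbours ≥ 1, becomes infected.
  Kai: 1 of 1 neighbours ≥ 1, becomes infected.
Round 3 — checking thresholds:
  Mo: 1 of 1 neighbours ≥ 1, becomes infected.
Round 4 — no new infections; cascade stops.

Dee, Kai, Mo, Nia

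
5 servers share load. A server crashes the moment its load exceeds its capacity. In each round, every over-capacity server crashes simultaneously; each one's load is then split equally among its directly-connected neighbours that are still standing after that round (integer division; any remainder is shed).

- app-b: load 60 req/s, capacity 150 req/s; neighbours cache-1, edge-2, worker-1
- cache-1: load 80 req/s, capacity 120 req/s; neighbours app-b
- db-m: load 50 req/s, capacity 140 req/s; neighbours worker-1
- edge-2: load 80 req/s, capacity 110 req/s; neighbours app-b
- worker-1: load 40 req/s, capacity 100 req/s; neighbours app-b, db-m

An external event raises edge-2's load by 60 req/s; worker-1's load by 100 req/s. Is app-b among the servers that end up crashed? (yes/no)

Round 1 — edge-2 at 140 > 110; worker-1 at 140 > 100. edge-2, worker-1 crash.
  edge-2 sheds 140 req/s to app-b: 140 each.
    app-b: 60+140 = 200 > 150
  worker-1 sheds 140 req/s to app-b, db-m: 70 each.
    app-b: 200+70 = 270 > 150
    db-m: 50+70 = 120 ≤ 140
Round 2 — app-b crashes.
  app-b sheds 270 req/s to cache-1: 270 each.
    cache-1: 80+270 = 350 > 120
Round 3 — cache-1 crashes.
  cache-1 sheds 350 req/s: no online neighbours, lost.
No further crashes.

yes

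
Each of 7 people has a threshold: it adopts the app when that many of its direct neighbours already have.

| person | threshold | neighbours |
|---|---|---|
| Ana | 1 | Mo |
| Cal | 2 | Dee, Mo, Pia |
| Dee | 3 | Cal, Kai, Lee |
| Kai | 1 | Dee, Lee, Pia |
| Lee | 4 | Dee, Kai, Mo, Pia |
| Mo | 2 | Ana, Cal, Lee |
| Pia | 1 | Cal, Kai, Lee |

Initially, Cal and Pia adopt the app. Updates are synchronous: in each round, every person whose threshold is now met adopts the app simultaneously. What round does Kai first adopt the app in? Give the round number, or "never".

2

Round 1 — Cal, Pia adopt the app (initial).
Round 2 — checking thresholds:
  Dee: 1 of 3 neighbours < 3, holds.
  Kai: 1 of 3 neighbours ≥ 1, adopts the app.
  Lee: 1 of 4 neighbours < 4, holds.
  Mo: 1 of 3 neighbours < 2, holds.
Round 3 — no new adoptions; cascade stops.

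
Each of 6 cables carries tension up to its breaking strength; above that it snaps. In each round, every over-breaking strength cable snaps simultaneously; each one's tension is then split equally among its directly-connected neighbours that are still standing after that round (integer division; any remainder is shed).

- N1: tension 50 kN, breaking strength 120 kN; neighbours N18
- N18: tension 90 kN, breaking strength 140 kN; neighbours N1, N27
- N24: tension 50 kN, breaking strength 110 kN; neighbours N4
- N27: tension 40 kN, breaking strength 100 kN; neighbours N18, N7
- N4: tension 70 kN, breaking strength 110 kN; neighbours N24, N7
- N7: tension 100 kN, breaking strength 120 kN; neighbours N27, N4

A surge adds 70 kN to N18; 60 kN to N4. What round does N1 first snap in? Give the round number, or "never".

Round 1 — N18 at 160 > 140; N4 at 130 > 110. N18, N4 snap.
  N18 sheds 160 kN to N1, N27: 80 each.
    N1: 50+80 = 130 > 120
    N27: 40+80 = 120 > 100
  N4 sheds 130 kN to N24, N7: 65 each.
    N24: 50+65 = 115 > 110
    N7: 100+65 = 165 > 120
Round 2 — N1, N24, N27, N7 snap.
  N1 sheds 130 kN: no online neighbours, lost.
  N24 sheds 115 kN: no online neighbours, lost.
  N27 sheds 120 kN: no online neighbours, lost.
  N7 sheds 165 kN: no online neighbours, lost.
No further breaks.

2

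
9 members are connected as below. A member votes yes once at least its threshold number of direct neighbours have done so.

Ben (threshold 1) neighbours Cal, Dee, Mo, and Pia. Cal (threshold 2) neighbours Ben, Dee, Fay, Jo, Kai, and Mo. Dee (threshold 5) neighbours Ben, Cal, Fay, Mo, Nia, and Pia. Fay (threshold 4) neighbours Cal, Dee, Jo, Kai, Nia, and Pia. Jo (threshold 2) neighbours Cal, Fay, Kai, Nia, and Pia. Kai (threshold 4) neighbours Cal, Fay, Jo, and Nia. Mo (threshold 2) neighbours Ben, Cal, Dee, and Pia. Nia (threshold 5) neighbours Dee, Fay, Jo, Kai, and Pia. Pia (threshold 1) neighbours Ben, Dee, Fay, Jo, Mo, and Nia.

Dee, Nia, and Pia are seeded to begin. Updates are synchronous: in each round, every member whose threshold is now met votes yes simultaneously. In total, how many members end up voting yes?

Round 1 — Dee, Nia, Pia vote yes (initial).
Round 2 — checking thresholds:
  Ben: 2 of 4 neighbours ≥ 1, votes yes.
  Cal: 1 of 6 neighbours < 2, not yet.
  Fay: 3 of 6 neighbours < 4, not yet.
  Jo: 2 of 5 neighbours ≥ 2, votes yes.
  Kai: 1 of 4 neighbours < 4, not yet.
  Mo: 2 of 4 neighbours ≥ 2, votes yes.
Round 3 — checking thresholds:
  Cal: 4 of 6 neighbours ≥ 2, votes yes.
  Fay: 4 of 6 neighbours ≥ 4, votes yes.
  Kai: 2 of 4 neighbours < 4, not yet.
Round 4 — checking thresholds:
  Kai: 4 of 4 neighbours ≥ 4, votes yes.
Round 5 — no new yes votes; cascade stops.

9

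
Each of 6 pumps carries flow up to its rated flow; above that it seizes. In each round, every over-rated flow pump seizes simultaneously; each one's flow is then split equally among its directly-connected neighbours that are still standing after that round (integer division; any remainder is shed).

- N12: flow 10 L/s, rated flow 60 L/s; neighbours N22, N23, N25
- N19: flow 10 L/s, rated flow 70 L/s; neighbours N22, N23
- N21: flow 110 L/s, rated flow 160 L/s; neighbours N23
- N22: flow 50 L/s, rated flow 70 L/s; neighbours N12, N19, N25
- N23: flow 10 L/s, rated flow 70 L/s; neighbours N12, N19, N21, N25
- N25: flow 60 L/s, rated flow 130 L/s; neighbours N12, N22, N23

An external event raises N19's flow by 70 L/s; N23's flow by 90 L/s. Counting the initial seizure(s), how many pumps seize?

Round 1 — N19 at 80 > 70; N23 at 100 > 70. N19, N23 seize.
  N19 sheds 80 L/s to N22: 80 each.
    N22: 50+80 = 130 > 70
  N23 sheds 100 L/s to N12, N21, N25: 33 each (1 lost).
    N12: 10+33 = 43 ≤ 60
    N21: 110+33 = 143 ≤ 160
    N25: 60+33 = 93 ≤ 130
Round 2 — N22 seizes.
  N22 sheds 130 L/s to N12, N25: 65 each.
    N12: 43+65 = 108 > 60
    N25: 93+65 = 158 > 130
Round 3 — N12, N25 seize.
  N12 sheds 108 L/s: no online neighbours, lost.
  N25 sheds 158 L/s: no online neighbours, lost.
No further seizures.

5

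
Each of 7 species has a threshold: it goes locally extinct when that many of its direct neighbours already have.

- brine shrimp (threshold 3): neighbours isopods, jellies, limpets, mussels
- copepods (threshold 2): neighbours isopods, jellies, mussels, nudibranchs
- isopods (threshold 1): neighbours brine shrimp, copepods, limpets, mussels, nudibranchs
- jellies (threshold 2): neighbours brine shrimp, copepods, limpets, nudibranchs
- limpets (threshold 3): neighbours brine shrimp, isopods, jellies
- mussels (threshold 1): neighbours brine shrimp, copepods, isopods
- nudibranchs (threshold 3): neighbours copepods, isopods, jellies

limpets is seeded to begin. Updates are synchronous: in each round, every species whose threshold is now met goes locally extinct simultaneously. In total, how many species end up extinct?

Round 1 — limpets goes locally extinct (initial).
Round 2 — checking thresholds:
  brine shrimp: 1 of 4 neighbours < 3, below threshold.
  isopods: 1 of 5 neighbours ≥ 1, goes locally extinct.
  jellies: 1 of 4 neighbours < 2, below threshold.
Round 3 — checking thresholds:
  brine shrimp: 2 of 4 neighbours < 3, below threshold.
  copepods: 1 of 4 neighbours < 2, below threshold.
  jellies: 1 of 4 neighbours < 2, below threshold.
  mussels: 1 of 3 neighbours ≥ 1, goes locally extinct.
  nudibranchs: 1 of 3 neighbours < 3, below threshold.
Round 4 — checking thresholds:
  brine shrimp: 3 of 4 neighbours ≥ 3, goes locally extinct.
  copepods: 2 of 4 neighbours ≥ 2, goes locally extinct.
  jellies: 1 of 4 neighbours < 2, below threshold.
  nudibranchs: 1 of 3 neighbours < 3, below threshold.
Round 5 — checking thresholds:
  jellies: 3 of 4 neighbours ≥ 2, goes locally extinct.
  nudibranchs: 2 of 3 neighbours < 3, below threshold.
Round 6 — checking thresholds:
  nudibranchs: 3 of 3 neighbours ≥ 3, goes locally extinct.
Round 7 — no new extinctions; cascade stops.

7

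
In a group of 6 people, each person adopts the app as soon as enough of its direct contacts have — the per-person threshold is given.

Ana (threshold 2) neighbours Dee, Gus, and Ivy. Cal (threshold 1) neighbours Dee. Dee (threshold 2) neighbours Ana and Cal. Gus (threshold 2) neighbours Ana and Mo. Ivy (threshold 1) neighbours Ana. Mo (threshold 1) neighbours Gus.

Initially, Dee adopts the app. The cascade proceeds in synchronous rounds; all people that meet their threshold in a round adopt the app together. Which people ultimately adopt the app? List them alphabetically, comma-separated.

Round 1 — Dee adopts the app (initial).
Round 2 — checking thresholds:
  Ana: 1 of 3 neighbours < 2, not yet.
  Cal: 1 of 1 neighbours ≥ 1, adopts the app.
Round 3 — no new adoptions; cascade stops.

Cal, Dee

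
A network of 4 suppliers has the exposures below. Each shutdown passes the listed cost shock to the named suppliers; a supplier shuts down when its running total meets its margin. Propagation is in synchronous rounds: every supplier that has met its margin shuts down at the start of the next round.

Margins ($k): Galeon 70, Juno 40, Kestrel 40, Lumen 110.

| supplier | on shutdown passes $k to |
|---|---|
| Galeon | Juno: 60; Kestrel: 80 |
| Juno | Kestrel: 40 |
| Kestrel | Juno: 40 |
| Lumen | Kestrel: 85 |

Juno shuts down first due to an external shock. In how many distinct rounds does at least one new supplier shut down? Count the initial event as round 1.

2

Round 1 — Juno shuts down (initial).
  Kestrel: +40 → 40 ≥ 40
Round 2 — Kestrel shuts down.
No further shutdowns.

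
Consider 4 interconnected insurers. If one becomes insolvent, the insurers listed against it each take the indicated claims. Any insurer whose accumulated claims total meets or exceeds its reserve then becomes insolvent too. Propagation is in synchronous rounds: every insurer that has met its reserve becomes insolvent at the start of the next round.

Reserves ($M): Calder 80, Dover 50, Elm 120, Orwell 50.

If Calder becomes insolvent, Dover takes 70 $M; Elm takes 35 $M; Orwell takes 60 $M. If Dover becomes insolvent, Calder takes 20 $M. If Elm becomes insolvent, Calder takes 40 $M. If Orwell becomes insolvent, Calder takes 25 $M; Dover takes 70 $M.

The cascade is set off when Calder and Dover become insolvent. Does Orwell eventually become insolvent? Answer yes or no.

Round 1 — Calder, Dover become insolvent (initial).
  Elm: +35 → 35 < 120
  Orwell: +60 → 60 ≥ 50
Round 2 — Orwell becomes insolvent.
No further insolvencies.

yes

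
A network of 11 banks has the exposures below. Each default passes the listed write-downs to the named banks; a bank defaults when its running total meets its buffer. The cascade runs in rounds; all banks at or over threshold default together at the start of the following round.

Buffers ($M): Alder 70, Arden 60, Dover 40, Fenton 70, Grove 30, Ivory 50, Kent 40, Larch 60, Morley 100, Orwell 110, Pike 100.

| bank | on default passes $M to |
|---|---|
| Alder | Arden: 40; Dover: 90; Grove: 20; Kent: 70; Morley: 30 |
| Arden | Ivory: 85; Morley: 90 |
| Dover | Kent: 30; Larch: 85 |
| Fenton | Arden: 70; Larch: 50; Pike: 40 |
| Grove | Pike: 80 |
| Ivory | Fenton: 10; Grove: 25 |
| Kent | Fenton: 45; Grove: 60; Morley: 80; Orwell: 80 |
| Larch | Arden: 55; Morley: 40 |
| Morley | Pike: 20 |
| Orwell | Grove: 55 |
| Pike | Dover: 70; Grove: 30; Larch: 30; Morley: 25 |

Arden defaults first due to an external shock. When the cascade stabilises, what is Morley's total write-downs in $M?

Round 1 — Arden defaults (initial).
  Ivory: +85 → 85 ≥ 50
  Morley: +90 → 90 < 100
Round 2 — Ivory defaults.
  Fenton: +10 → 10 < 70
  Grove: +25 → 25 < 30
No further defaults.

90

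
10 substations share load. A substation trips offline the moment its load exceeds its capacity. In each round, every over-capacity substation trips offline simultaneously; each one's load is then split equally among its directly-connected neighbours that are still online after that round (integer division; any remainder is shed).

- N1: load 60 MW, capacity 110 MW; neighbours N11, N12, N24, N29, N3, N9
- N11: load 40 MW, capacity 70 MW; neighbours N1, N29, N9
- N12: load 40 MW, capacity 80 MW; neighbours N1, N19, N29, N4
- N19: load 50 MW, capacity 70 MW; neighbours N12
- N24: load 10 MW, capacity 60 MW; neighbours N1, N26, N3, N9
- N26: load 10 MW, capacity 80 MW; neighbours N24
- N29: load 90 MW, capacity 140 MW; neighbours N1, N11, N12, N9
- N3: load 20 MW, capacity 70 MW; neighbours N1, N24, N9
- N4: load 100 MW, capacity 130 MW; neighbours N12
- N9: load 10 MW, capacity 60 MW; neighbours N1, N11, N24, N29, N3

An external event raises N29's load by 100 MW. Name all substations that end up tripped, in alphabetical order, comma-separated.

Round 1 — N29 at 190 > 140. N29 trips offline.
  N29 sheds 190 MW to N1, N11, N12, N9: 47 each (2 lost).
    N1: 60+47 = 107 ≤ 110
    N11: 40+47 = 87 > 70
    N12: 40+47 = 87 > 80
    N9: 10+47 = 57 ≤ 60
Round 2 — N11, N12 trip offline.
  N11 sheds 87 MW to N1, N9: 43 each (1 lost).
    N1: 107+43 = 150 > 110
    N9: 57+43 = 100 > 60
  N12 sheds 87 MW to N1, N19, N4: 29 each.
    N1: 150+29 = 179 > 110
    N19: 50+29 = 79 > 70
    N4: 100+29 = 129 ≤ 130
Round 3 — N1, N19, N9 trip offline.
  N1 sheds 179 MW to N24, N3: 89 each (1 lost).
    N24: 10+89 = 99 > 60
    N3: 20+89 = 109 > 70
  N19 sheds 79 MW: no online neighbours, lost.
  N9 sheds 100 MW to N24, N3: 50 each.
    N24: 99+50 = 149 > 60
    N3: 109+50 = 159 > 70
Round 4 — N24, N3 trip offline.
  N24 sheds 149 MW to N26: 149 each.
    N26: 10+149 = 159 > 80
  N3 sheds 159 MW: no online neighbours, lost.
Round 5 — N26 trips offline.
  N26 sheds 159 MW: no online neighbours, lost.
No further trips.

N1, N11, N12, N19, N24, N26, N29, N3, N9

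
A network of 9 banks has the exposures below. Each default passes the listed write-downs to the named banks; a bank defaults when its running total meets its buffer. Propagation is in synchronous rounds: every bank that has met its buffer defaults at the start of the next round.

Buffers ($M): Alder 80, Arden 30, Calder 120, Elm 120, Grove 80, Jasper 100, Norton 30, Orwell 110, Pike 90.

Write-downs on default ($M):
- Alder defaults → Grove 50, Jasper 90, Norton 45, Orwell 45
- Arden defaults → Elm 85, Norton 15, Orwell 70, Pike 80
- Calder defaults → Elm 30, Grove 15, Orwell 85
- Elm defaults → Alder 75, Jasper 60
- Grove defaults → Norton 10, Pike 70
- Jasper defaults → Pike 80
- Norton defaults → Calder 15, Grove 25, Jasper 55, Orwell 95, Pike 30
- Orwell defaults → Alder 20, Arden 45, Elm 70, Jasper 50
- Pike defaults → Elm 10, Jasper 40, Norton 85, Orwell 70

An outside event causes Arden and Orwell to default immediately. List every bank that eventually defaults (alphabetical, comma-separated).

Round 1 — Arden, Orwell default (initial).
  Alder: +20 → 20 < 80
  Elm: +85+70 → 155 ≥ 120
  Jasper: +50 → 50 < 100
  Norton: +15 → 15 < 30
  Pike: +80 → 80 < 90
Round 2 — Elm defaults.
  Alder: +75 → 95 ≥ 80
  Jasper: +60 → 110 ≥ 100
Round 3 — Alder, Jasper default.
  Grove: +50 → 50 < 80
  Norton: +45 → 60 ≥ 30
  Pike: +80 → 160 ≥ 90
Round 4 — Norton, Pike default.
  Calder: +15 → 15 < 120
  Grove: +25 → 75 < 80
No further defaults.

Alder, Arden, Elm, Jasper, Norton, Orwell, Pike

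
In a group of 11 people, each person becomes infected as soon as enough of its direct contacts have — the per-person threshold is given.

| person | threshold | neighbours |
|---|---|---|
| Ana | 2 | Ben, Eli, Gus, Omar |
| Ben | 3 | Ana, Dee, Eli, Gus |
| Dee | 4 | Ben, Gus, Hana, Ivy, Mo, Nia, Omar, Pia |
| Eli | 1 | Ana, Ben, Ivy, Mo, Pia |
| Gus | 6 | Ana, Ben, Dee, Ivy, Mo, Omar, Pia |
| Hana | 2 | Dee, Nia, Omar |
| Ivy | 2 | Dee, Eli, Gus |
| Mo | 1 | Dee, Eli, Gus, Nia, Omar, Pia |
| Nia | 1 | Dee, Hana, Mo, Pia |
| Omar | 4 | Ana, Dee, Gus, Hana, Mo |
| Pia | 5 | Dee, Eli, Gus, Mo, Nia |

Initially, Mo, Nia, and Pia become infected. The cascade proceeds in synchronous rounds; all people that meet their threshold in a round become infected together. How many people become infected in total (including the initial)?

Round 1 — Mo, Nia, Pia become infected (initial).
Round 2 — checking thresholds:
  Dee: 3 of 8 neighbours < 4, below threshold.
  Eli: 2 of 5 neighbours ≥ 1, becomes infected.
  Gus: 2 of 7 neighbours < 6, below threshold.
  Hana: 1 of 3 neighbours < 2, below threshold.
  Omar: 1 of 5 neighbours < 4, below threshold.
Round 3 — no new infections; cascade stops.

4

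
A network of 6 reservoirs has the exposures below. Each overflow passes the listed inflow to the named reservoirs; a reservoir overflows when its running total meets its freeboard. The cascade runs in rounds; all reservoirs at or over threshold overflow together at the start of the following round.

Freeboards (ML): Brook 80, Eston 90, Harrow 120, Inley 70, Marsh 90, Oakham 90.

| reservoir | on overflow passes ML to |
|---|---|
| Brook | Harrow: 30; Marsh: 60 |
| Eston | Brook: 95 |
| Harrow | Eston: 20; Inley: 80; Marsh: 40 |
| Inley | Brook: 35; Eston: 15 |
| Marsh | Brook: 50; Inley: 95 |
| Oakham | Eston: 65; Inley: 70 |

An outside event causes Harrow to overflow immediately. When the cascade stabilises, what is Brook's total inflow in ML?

35

Round 1 — Harrow overflows (initial).
  Eston: +20 → 20 < 90
  Inley: +80 → 80 ≥ 70
  Marsh: +40 → 40 < 90
Round 2 — Inley overflows.
  Brook: +35 → 35 < 80
  Eston: +15 → 35 < 90
No further overflows.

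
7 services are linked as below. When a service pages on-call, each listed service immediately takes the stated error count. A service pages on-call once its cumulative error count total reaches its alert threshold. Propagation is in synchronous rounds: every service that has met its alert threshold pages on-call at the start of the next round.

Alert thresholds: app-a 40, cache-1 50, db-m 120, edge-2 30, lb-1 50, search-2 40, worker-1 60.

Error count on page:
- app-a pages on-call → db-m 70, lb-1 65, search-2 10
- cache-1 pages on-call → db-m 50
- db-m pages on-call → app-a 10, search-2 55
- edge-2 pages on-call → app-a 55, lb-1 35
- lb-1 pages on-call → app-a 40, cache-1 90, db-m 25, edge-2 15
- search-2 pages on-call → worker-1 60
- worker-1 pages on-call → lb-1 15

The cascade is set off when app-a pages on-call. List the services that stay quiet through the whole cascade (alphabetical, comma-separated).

Round 1 — app-a pages on-call (initial).
  db-m: +70 → 70 < 120
  lb-1: +65 → 65 ≥ 50
  search-2: +10 → 10 < 40
Round 2 — lb-1 pages on-call.
  cache-1: +90 → 90 ≥ 50
  db-m: +25 → 95 < 120
  edge-2: +15 → 15 < 30
Round 3 — cache-1 pages on-call.
  db-m: +50 → 145 ≥ 120
Round 4 — db-m pages on-call.
  search-2: +55 → 65 ≥ 40
Round 5 — search-2 pages on-call.
  worker-1: +60 → 60 ≥ 60
Round 6 — worker-1 pages on-call.
No further pages.

edge-2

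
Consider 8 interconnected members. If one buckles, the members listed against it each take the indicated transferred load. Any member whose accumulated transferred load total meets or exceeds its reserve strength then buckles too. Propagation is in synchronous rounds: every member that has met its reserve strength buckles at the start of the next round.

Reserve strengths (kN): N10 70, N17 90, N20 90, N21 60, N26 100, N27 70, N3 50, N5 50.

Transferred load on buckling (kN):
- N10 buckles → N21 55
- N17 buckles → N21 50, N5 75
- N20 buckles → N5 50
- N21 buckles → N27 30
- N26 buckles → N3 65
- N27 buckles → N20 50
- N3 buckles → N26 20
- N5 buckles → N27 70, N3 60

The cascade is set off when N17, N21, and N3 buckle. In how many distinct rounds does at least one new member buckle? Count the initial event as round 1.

3

Round 1 — N17, N21, N3 buckle (initial).
  N26: +20 → 20 < 100
  N27: +30 → 30 < 70
  N5: +75 → 75 ≥ 50
Round 2 — N5 buckles.
  N27: +70 → 100 ≥ 70
Round 3 — N27 buckles.
  N20: +50 → 50 < 90
No further bucklings.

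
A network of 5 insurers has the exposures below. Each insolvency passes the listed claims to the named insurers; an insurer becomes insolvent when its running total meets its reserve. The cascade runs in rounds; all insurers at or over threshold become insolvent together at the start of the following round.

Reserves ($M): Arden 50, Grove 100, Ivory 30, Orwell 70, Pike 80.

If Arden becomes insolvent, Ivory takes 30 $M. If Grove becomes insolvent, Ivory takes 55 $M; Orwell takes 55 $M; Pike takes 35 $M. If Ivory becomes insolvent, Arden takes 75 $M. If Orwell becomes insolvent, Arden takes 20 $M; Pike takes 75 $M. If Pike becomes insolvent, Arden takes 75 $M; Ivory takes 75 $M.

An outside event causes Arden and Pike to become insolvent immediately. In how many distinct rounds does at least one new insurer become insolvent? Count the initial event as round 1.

Round 1 — Arden, Pike become insolvent (initial).
  Ivory: +30+75 → 105 ≥ 30
Round 2 — Ivory becomes insolvent.
No further insolvencies.

2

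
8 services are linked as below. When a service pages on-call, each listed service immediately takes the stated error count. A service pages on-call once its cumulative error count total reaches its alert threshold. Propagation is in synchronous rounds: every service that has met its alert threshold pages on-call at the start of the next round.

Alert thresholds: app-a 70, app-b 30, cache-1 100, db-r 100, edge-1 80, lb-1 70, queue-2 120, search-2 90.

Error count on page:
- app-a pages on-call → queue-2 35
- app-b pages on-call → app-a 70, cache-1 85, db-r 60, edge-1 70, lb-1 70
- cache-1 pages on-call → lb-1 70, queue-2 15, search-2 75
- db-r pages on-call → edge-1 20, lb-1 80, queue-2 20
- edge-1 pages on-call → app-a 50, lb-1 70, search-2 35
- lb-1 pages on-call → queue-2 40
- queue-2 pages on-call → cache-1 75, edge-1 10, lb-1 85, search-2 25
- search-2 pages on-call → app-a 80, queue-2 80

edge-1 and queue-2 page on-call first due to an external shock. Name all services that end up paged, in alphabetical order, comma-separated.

edge-1, lb-1, queue-2

Round 1 — edge-1, queue-2 page on-call (initial).
  app-a: +50 → 50 < 70
  cache-1: +75 → 75 < 100
  lb-1: +70+85 → 155 ≥ 70
  search-2: +35+25 → 60 < 90
Round 2 — lb-1 pages on-call.
No further pages.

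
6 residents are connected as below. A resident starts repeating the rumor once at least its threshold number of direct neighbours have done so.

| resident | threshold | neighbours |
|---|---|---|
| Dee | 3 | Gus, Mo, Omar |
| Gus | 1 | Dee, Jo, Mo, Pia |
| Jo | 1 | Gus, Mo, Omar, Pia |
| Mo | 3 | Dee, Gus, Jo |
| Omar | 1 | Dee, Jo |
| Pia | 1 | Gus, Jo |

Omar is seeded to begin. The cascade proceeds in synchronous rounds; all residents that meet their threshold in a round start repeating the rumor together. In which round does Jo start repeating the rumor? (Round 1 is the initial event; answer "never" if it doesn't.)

Round 1 — Omar starts repeating the rumor (initial).
Round 2 — checking thresholds:
  Dee: 1 of 3 neighbours < 3, holds.
  Jo: 1 of 4 neighbours ≥ 1, starts repeating the rumor.
Round 3 — checking thresholds:
  Dee: 1 of 3 neighbours < 3, holds.
  Gus: 1 of 4 neighbours ≥ 1, starts repeating the rumor.
  Mo: 1 of 3 neighbours < 3, holds.
  Pia: 1 of 2 neighbours ≥ 1, starts repeating the rumor.
Round 4 — no new spreads; cascade stops.

2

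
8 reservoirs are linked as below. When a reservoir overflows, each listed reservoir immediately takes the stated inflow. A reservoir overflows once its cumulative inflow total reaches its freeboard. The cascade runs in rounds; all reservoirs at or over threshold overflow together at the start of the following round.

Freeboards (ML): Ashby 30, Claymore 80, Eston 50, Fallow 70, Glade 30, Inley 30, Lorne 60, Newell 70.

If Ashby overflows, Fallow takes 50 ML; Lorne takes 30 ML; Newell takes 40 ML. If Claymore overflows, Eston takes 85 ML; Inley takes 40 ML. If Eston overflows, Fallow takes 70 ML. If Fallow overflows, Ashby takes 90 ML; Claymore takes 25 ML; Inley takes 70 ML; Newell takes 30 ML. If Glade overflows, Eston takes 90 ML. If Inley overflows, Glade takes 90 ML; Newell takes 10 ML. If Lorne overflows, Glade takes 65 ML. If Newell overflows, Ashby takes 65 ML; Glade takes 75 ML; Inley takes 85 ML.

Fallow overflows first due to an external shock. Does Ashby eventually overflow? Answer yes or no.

yes

Round 1 — Fallow overflows (initial).
  Ashby: +90 → 90 ≥ 30
  Claymore: +25 → 25 < 80
  Inley: +70 → 70 ≥ 30
  Newell: +30 → 30 < 70
Round 2 — Ashby, Inley overflow.
  Glade: +90 → 90 ≥ 30
  Lorne: +30 → 30 < 60
  Newell: +40+10 → 80 ≥ 70
Round 3 — Glade, Newell overflow.
  Eston: +90 → 90 ≥ 50
Round 4 — Eston overflows.
No further overflows.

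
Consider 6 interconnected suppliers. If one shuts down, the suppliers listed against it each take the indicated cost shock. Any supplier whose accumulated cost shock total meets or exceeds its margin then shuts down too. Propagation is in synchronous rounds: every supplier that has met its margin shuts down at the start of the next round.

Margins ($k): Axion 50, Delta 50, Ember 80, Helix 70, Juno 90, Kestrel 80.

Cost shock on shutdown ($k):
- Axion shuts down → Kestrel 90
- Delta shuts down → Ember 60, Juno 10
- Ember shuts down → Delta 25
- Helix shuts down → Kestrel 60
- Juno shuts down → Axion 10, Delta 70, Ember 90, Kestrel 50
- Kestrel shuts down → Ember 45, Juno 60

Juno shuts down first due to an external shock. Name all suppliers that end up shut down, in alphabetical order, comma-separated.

Delta, Ember, Juno

Round 1 — Juno shuts down (initial).
  Axion: +10 → 10 < 50
  Delta: +70 → 70 ≥ 50
  Ember: +90 → 90 ≥ 80
  Kestrel: +50 → 50 < 80
Round 2 — Delta, Ember shut down.
No further shutdowns.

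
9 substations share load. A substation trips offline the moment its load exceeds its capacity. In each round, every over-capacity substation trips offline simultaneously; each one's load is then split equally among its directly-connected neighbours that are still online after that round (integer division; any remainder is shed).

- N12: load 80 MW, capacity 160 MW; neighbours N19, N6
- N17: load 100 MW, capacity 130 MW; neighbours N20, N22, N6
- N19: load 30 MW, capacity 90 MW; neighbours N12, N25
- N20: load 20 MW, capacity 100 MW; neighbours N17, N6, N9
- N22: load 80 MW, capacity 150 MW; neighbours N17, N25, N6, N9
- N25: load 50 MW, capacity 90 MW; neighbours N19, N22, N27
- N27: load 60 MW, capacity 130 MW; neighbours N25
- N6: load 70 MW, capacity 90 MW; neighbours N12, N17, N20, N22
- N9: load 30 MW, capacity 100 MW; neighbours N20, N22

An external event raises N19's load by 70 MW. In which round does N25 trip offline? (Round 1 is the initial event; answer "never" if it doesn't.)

Round 1 — N19 at 100 > 90. N19 trips offline.
  N19 sheds 100 MW to N12, N25: 50 each.
    N12: 80+50 = 130 ≤ 160
    N25: 50+50 = 100 > 90
Round 2 — N25 trips offline.
  N25 sheds 100 MW to N22, N27: 50 each.
    N22: 80+50 = 130 ≤ 150
    N27: 60+50 = 110 ≤ 130
No further trips.

2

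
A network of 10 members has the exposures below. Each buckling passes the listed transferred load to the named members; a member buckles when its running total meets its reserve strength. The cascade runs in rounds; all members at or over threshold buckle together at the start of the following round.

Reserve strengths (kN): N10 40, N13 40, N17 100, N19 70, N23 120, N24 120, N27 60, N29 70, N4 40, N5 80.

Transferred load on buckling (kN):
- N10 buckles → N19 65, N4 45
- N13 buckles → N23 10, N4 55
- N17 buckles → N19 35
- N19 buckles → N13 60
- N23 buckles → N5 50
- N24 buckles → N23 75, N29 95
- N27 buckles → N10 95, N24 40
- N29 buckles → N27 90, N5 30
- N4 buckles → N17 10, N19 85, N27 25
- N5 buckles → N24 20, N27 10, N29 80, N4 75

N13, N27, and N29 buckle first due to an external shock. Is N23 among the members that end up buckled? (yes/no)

no

Round 1 — N13, N27, N29 buckle (initial).
  N10: +95 → 95 ≥ 40
  N23: +10 → 10 < 120
  N24: +40 → 40 < 120
  N4: +55 → 55 ≥ 40
  N5: +30 → 30 < 80
Round 2 — N10, N4 buckle.
  N17: +10 → 10 < 100
  N19: +65+85 → 150 ≥ 70
Round 3 — N19 buckles.
No further bucklings.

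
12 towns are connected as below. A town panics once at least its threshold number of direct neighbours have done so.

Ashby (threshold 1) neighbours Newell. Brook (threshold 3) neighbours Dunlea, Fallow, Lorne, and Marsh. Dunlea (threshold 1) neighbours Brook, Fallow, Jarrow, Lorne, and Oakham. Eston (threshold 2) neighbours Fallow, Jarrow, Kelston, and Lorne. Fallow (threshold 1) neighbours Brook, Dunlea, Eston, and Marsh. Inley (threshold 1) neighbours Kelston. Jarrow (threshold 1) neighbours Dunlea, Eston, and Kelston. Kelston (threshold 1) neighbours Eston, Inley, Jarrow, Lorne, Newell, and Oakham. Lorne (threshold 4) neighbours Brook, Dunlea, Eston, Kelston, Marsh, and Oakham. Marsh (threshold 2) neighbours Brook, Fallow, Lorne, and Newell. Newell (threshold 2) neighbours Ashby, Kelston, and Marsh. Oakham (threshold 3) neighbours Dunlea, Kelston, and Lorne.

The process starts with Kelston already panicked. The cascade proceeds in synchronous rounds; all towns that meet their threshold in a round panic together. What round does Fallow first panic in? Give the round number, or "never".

Round 1 — Kelston panics (initial).
Round 2 — checking thresholds:
  Eston: 1 of 4 neighbours < 2, not yet.
  Inley: 1 of 1 neighbours ≥ 1, panics.
  Jarrow: 1 of 3 neighbours ≥ 1, panics.
  Lorne: 1 of 6 neighbours < 4, not yet.
  Newell: 1 of 3 neighbours < 2, not yet.
  Oakham: 1 of 3 neighbours < 3, not yet.
Round 3 — checking thresholds:
  Dunlea: 1 of 5 neighbours ≥ 1, panics.
  Eston: 2 of 4 neighbours ≥ 2, panics.
  Lorne: 1 of 6 neighbours < 4, not yet.
  Newell: 1 of 3 neighbours < 2, not yet.
  Oakham: 1 of 3 neighbours < 3, not yet.
Round 4 — checking thresholds:
  Brook: 1 of 4 neighbours < 3, not yet.
  Fallow: 2 of 4 neighbours ≥ 1, panics.
  Lorne: 3 of 6 neighbours < 4, not yet.
  Newell: 1 of 3 neighbours < 2, not yet.
  Oakham: 2 of 3 neighbours < 3, not yet.
Round 5 — no new panics; cascade stops.

4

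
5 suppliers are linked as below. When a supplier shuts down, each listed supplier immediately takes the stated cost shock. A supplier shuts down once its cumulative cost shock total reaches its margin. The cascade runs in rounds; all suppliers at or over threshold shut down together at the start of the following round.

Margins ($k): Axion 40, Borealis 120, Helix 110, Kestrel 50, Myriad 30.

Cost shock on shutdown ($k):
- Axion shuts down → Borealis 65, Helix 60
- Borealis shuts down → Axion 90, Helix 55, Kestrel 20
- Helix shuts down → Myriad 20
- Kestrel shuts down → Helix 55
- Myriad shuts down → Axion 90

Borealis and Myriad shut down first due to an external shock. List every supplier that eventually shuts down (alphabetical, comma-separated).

Axion, Borealis, Helix, Myriad

Round 1 — Borealis, Myriad shut down (initial).
  Axion: +90+90 → 180 ≥ 40
  Helix: +55 → 55 < 110
  Kestrel: +20 → 20 < 50
Round 2 — Axion shuts down.
  Helix: +60 → 115 ≥ 110
Round 3 — Helix shuts down.
No further shutdowns.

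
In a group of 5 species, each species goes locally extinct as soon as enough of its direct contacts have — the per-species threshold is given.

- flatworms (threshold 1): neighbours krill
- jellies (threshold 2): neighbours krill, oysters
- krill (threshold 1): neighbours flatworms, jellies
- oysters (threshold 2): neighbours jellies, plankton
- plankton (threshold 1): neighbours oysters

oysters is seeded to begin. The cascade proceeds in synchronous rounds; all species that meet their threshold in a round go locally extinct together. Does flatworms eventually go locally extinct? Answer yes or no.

Round 1 — oysters goes locally extinct (initial).
Round 2 — checking thresholds:
  jellies: 1 of 2 neighbours < 2, below threshold.
  plankton: 1 of 1 neighbours ≥ 1, goes locally extinct.
Round 3 — no new extinctions; cascade stops.

no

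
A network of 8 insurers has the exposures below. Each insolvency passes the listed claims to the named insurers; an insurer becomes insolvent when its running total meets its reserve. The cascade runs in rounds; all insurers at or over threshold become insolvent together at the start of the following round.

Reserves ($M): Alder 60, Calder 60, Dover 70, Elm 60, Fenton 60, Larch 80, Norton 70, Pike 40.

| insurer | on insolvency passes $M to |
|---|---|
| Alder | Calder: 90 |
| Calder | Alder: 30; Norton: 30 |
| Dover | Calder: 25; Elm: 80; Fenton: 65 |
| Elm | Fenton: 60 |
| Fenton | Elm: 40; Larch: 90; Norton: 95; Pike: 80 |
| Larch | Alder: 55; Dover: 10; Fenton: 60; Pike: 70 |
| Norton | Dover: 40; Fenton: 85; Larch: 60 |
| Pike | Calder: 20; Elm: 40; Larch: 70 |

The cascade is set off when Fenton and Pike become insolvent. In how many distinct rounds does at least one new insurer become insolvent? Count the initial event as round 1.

Round 1 — Fenton, Pike become insolvent (initial).
  Calder: +20 → 20 < 60
  Elm: +40+40 → 80 ≥ 60
  Larch: +90+70 → 160 ≥ 80
  Norton: +95 → 95 ≥ 70
Round 2 — Elm, Larch, Norton become insolvent.
  Alder: +55 → 55 < 60
  Dover: +10+40 → 50 < 70
No further insolvencies.

2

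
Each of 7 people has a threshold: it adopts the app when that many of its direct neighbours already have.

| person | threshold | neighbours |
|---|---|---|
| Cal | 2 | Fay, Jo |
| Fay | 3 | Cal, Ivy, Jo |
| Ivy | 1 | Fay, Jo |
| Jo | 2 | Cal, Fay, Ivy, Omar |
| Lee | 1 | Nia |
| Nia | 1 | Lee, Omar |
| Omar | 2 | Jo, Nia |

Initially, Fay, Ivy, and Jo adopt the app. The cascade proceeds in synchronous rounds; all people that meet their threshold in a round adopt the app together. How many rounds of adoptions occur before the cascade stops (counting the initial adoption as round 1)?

2

Round 1 — Fay, Ivy, Jo adopt the app (initial).
Round 2 — checking thresholds:
  Cal: 2 of 2 neighbours ≥ 2, adopts the app.
  Omar: 1 of 2 neighbours < 2, holds.
Round 3 — no new adoptions; cascade stops.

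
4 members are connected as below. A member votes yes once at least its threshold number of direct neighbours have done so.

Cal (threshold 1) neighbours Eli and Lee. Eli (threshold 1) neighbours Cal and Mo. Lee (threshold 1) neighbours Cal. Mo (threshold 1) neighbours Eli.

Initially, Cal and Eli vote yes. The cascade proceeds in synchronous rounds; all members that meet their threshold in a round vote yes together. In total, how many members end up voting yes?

4

Round 1 — Cal, Eli vote yes (initial).
Round 2 — checking thresholds:
  Lee: 1 of 1 neighbours ≥ 1, votes yes.
  Mo: 1 of 1 neighbours ≥ 1, votes yes.
Round 3 — no new yes votes; cascade stops.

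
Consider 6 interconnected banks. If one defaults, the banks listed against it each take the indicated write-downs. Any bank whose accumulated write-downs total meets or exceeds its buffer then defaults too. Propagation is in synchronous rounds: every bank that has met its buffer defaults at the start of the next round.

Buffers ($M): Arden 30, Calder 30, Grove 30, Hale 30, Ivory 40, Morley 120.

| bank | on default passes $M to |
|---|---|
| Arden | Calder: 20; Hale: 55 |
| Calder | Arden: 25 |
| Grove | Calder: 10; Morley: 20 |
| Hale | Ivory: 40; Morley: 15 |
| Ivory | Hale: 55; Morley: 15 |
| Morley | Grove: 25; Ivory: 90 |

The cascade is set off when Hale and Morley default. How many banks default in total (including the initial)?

Round 1 — Hale, Morley default (initial).
  Grove: +25 → 25 < 30
  Ivory: +40+90 → 130 ≥ 40
Round 2 — Ivory defaults.
No further defaults.

3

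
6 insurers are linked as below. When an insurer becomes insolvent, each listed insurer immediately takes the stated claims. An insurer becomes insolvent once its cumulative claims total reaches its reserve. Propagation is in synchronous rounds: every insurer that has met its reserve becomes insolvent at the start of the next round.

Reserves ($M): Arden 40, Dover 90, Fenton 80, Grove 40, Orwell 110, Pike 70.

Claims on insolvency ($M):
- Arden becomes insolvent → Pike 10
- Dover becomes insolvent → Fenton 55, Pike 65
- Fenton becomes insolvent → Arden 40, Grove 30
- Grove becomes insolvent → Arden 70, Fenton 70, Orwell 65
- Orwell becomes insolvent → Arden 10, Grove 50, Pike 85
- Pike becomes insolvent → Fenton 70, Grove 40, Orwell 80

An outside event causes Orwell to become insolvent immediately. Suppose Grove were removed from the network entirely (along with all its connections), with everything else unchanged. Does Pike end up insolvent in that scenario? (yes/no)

yes

With Grove removed:
Round 1 — Orwell becomes insolvent (initial).
  Arden: +10 → 10 < 40
  Pike: +85 → 85 ≥ 70
Round 2 — Pike becomes insolvent.
  Fenton: +70 → 70 < 80
No further insolvencies.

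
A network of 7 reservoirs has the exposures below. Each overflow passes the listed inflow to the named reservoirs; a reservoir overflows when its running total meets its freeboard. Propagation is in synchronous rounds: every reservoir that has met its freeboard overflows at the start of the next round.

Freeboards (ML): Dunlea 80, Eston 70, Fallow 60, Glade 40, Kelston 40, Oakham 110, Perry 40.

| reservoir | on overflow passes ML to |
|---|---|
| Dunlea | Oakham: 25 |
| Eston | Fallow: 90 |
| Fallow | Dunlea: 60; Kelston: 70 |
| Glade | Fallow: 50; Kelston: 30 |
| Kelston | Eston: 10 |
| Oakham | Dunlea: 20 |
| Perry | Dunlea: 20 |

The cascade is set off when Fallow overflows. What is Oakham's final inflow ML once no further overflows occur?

Round 1 — Fallow overflows (initial).
  Dunlea: +60 → 60 < 80
  Kelston: +70 → 70 ≥ 40
Round 2 — Kelston overflows.
  Eston: +10 → 10 < 70
No further overflows.

0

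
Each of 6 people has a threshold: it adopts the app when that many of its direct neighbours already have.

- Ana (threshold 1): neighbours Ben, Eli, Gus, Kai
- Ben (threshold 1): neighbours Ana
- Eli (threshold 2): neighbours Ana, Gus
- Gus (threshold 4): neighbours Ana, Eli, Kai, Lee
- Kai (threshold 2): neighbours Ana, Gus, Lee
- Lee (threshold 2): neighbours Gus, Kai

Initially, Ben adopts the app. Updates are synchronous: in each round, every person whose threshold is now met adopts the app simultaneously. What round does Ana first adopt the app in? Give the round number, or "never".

Round 1 — Ben adopts the app (initial).
Round 2 — checking thresholds:
  Ana: 1 of 4 neighbours ≥ 1, adopts the app.
Round 3 — no new adoptions; cascade stops.

2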